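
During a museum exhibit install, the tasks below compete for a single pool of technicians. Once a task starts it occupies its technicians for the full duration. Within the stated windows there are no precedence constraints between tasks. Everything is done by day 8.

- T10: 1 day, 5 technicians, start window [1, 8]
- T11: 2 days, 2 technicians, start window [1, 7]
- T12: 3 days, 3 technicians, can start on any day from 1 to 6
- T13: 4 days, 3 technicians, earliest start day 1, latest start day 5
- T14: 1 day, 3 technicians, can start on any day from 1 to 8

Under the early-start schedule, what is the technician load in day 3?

At early start, day 3 has: T12, T13.
Demand: 3 + 3 = 6.

6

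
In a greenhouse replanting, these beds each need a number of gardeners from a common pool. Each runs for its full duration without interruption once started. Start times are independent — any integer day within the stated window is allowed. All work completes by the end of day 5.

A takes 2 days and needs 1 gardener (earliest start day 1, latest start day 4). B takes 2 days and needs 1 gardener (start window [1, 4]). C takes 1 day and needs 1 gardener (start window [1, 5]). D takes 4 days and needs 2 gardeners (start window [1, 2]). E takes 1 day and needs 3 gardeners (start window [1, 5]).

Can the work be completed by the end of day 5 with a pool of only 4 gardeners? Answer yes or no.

yes

Schedule A@1, B@1, C@3, D@1, E@5: d1:4  d2:4  d3:3  d4:2  d5:3 — peak 4 ≤ 4.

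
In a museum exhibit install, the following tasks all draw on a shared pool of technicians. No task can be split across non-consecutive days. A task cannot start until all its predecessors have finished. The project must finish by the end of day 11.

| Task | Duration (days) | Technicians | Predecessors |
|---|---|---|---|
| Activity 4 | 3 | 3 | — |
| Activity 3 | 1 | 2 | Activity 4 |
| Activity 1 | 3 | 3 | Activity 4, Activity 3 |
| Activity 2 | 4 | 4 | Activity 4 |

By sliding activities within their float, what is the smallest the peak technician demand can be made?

Early-start (Activity 4@1, Activity 3@4, Activity 1@5, Activity 2@4) gives peak 7: d1:3  d2:3  d3:3  d4:6  d5:7  d6:7  d7:7  d8:0  d9:0  d10:0  d11:0.
Shift Activity 2→8.
Schedule Activity 4@1, Activity 3@4, Activity 1@5, Activity 2@8: d1:3  d2:3  d3:3  d4:2  d5:3  d6:3  d7:3  d8:4  d9:4  d10:4  d11:4 — peak 4.
Total technician-days = 36 over 11 days ⇒ peak ≥ ⌈36/11⌉ = 4, so 4 is optimal.

4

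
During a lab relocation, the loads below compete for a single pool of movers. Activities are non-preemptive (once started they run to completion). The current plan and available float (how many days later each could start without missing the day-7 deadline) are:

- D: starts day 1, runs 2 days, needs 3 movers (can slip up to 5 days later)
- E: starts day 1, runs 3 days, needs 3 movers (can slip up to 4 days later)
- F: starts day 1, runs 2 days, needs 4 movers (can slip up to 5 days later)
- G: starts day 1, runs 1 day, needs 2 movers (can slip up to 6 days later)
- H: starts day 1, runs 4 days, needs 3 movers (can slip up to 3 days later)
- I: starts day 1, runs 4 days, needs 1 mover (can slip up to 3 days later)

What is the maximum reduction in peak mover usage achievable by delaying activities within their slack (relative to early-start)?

9

Early-start peak: d1:16  d2:14  d3:7  d4:4  d5:0  d6:0  d7:0 ⇒ 16.
Leveled (D@1, E@1, F@5, G@3, H@4, I@1): d1:7  d2:7  d3:6  d4:4  d5:7  d6:7  d7:3 ⇒ 7.
Reduction 16 − 7 = 9.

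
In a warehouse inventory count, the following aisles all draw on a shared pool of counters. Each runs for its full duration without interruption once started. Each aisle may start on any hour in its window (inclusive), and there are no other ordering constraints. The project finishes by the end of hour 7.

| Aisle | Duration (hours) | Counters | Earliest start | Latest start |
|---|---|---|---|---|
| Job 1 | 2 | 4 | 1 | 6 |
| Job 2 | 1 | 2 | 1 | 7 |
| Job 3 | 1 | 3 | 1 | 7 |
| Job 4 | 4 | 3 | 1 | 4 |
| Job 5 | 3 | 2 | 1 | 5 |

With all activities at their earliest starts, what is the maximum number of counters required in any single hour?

14

Early-start schedule: Job 1@1, Job 2@1, Job 3@1, Job 4@1, Job 5@1.
Load per hour: hour 1: 14, hour 2: 9, hour 3: 5, hour 4: 3, hour 5: 0, hour 6: 0, hour 7: 0.
Peak is 14.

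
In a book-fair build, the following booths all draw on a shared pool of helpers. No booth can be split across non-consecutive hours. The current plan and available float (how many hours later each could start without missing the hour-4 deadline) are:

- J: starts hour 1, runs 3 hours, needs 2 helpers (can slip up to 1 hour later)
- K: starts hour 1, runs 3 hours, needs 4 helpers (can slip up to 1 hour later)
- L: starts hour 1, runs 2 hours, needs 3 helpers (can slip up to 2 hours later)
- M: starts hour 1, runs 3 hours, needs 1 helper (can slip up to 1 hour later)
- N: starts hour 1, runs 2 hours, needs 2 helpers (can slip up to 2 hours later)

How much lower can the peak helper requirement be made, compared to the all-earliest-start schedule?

Early-start peak: h1:12  h2:12  h3:7  h4:0 ⇒ 12.
Leveled (J@1, K@1, L@1, M@1, N@3): h1:10  h2:10  h3:9  h4:2 ⇒ 10.
Reduction 12 − 10 = 2.

2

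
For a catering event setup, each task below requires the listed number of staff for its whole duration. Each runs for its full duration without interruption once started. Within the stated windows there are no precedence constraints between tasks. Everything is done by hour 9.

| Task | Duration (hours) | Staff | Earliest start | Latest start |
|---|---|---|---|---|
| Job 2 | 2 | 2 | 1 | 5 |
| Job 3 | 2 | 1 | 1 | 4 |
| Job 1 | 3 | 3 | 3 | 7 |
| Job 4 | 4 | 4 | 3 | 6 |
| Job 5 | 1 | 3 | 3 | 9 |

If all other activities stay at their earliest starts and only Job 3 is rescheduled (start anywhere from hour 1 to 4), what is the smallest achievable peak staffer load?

10

Job 3@1: h1:3  h2:3  h3:10  h4:7  h5:7  h6:4  h7:0  h8:0  h9:0 → peak 10
Job 3@2: h1:2  h2:3  h3:11  h4:7  h5:7  h6:4  h7:0  h8:0  h9:0 → peak 11
Job 3@3: h1:2  h2:2  h3:11  h4:8  h5:7  h6:4  h7:0  h8:0  h9:0 → peak 11
Job 3@4: h1:2  h2:2  h3:10  h4:8  h5:8  h6:4  h7:0  h8:0  h9:0 → peak 10
Best is Job 3@1, peak 10.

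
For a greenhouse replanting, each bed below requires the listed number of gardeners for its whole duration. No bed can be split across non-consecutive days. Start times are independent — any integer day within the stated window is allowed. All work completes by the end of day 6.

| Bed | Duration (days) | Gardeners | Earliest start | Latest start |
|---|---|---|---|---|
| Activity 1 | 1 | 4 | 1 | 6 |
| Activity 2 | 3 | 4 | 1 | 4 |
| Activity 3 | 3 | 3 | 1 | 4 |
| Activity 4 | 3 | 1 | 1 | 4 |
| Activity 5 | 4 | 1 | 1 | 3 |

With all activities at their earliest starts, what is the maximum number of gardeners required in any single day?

Early-start schedule: Activity 1@1, Activity 2@1, Activity 3@1, Activity 4@1, Activity 5@1.
Load per day: day 1: 13, day 2: 9, day 3: 9, day 4: 1, day 5: 0, day 6: 0.
Peak is 13.

13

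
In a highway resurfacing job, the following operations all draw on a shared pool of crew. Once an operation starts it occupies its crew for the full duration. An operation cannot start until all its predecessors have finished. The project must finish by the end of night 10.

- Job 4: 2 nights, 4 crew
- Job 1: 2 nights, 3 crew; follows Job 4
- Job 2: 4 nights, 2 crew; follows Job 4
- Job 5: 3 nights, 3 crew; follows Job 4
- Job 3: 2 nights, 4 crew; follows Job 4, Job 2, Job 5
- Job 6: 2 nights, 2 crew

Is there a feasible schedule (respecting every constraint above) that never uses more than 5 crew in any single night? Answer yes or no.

yes

Schedule Job 4@1, Job 1@3, Job 2@3, Job 5@5, Job 3@9, Job 6@7: n1:4  n2:4  n3:5  n4:5  n5:5  n6:5  n7:5  n8:2  n9:4  n10:4 — peak 5 ≤ 5.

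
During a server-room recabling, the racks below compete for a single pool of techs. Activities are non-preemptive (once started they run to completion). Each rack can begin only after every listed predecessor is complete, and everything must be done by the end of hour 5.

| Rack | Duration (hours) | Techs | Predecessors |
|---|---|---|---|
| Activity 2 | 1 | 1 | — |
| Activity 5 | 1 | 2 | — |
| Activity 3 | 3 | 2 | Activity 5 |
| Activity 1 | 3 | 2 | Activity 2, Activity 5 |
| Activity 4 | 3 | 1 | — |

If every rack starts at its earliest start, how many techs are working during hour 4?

4

At early start, hour 4 has: Activity 3, Activity 1.
Demand: 2 + 2 = 4.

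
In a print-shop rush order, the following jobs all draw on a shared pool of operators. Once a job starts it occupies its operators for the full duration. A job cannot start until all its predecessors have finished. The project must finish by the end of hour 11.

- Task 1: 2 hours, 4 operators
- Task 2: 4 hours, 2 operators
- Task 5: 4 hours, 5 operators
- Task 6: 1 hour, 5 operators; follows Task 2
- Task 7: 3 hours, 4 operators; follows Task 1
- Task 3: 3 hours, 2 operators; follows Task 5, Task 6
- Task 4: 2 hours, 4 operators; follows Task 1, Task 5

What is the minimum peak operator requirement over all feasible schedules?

Early-start (Task 1@1, Task 2@1, Task 5@1, Task 6@5, Task 7@3, Task 3@6, Task 4@5) gives peak 13: h1:11  h2:11  h3:11  h4:11  h5:13  h6:6  h7:2  h8:2  h9:0  h10:0  h11:0.
Shift Task 1→6, Task 7→8, Task 4→9.
Schedule Task 1@6, Task 2@1, Task 5@1, Task 6@5, Task 7@8, Task 3@6, Task 4@9: h1:7  h2:7  h3:7  h4:7  h5:5  h6:6  h7:6  h8:6  h9:8  h10:8  h11:0 — peak 8.

8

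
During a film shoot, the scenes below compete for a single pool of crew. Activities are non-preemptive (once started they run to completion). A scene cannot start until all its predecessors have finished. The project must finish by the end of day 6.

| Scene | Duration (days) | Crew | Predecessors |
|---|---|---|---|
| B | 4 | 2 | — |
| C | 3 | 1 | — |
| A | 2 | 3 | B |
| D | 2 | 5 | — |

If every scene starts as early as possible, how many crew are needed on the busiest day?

8

Early-start schedule: B@1, C@1, A@5, D@1.
Load per day: day 1: 8, day 2: 8, day 3: 3, day 4: 2, day 5: 3, day 6: 3.
Peak is 8.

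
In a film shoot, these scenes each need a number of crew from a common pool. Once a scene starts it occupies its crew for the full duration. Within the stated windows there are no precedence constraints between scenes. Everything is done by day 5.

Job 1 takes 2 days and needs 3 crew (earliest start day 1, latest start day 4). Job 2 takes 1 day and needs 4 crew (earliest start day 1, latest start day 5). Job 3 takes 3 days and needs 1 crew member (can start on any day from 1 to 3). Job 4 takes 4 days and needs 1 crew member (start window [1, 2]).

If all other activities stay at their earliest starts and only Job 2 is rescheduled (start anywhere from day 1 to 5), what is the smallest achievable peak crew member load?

Job 2@1: d1:9  d2:5  d3:2  d4:1  d5:0 → peak 9
Job 2@2: d1:5  d2:9  d3:2  d4:1  d5:0 → peak 9
Job 2@3: d1:5  d2:5  d3:6  d4:1  d5:0 → peak 6
Job 2@4: d1:5  d2:5  d3:2  d4:5  d5:0 → peak 5
Job 2@5: d1:5  d2:5  d3:2  d4:1  d5:4 → peak 5
Best is Job 2@4, peak 5.

5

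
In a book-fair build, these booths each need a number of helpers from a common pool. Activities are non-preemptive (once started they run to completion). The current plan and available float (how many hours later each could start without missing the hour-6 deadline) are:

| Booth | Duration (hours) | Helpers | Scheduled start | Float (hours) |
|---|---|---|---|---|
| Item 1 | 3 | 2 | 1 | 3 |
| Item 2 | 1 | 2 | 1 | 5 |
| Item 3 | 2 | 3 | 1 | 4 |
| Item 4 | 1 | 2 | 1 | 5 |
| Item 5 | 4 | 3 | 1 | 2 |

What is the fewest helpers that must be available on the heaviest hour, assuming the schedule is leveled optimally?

5

Early-start (Item 1@1, Item 2@1, Item 3@1, Item 4@1, Item 5@1) gives peak 12: h1:12  h2:8  h3:5  h4:3  h5:0  h6:0.
Shift Item 2→4, Item 4→5, Item 5→3.
Schedule Item 1@1, Item 2@4, Item 3@1, Item 4@5, Item 5@3: h1:5  h2:5  h3:5  h4:5  h5:5  h6:3 — peak 5.
Total helper-hours = 28 over 6 hours ⇒ peak ≥ ⌈28/6⌉ = 5, so 5 is optimal.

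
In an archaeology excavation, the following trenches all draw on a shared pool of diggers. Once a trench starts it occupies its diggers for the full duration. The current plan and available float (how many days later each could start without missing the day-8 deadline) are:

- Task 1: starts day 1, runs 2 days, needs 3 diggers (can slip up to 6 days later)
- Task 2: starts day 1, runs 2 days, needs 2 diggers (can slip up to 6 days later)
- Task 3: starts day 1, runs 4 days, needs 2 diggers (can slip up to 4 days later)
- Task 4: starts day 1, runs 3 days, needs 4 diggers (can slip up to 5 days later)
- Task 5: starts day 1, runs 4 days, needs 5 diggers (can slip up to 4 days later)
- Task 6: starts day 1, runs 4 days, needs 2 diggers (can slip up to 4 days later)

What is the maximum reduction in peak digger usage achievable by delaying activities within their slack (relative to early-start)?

Early-start peak: d1:18  d2:18  d3:13  d4:9  d5:0  d6:0  d7:0  d8:0 ⇒ 18.
Leveled (Task 1@1, Task 2@3, Task 3@5, Task 4@5, Task 5@1, Task 6@5): d1:8  d2:8  d3:7  d4:7  d5:8  d6:8  d7:8  d8:4 ⇒ 8.
Reduction 18 − 8 = 10.

10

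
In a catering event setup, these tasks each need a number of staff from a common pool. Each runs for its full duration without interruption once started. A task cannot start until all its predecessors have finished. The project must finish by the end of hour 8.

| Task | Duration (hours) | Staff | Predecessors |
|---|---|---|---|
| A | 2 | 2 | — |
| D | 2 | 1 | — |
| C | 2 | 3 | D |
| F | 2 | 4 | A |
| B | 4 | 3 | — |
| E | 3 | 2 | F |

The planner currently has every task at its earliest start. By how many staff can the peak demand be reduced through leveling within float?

Early-start peak: h1:6  h2:6  h3:10  h4:10  h5:2  h6:2  h7:2  h8:0 ⇒ 10.
Leveled (A@1, D@1, C@3, F@3, B@5, E@5): h1:3  h2:3  h3:7  h4:7  h5:5  h6:5  h7:5  h8:3 ⇒ 7.
Reduction 10 − 7 = 3.

3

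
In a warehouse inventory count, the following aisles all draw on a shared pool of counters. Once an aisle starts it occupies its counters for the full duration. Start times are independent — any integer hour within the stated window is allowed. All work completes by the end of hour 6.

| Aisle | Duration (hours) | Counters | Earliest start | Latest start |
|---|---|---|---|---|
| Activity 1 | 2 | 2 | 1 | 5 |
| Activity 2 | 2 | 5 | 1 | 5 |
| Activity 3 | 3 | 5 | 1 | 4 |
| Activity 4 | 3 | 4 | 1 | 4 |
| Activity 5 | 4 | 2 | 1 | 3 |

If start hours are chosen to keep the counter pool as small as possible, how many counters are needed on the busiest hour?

9

Early-start (Activity 1@1, Activity 2@1, Activity 3@1, Activity 4@1, Activity 5@1) gives peak 18: h1:18  h2:18  h3:11  h4:2  h5:0  h6:0.
Shift Activity 2→5, Activity 4→4.
Schedule Activity 1@1, Activity 2@5, Activity 3@1, Activity 4@4, Activity 5@1: h1:9  h2:9  h3:7  h4:6  h5:9  h6:9 — peak 9.
Total counter-hours = 49 over 6 hours ⇒ peak ≥ ⌈49/6⌉ = 9, so 9 is optimal.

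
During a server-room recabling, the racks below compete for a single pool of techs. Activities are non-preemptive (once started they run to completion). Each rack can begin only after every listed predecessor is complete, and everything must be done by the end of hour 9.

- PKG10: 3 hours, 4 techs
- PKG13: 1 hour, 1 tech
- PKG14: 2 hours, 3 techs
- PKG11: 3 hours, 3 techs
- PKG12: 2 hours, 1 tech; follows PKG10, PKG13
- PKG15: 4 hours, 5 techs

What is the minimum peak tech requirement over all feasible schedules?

7

Early-start (PKG10@1, PKG13@1, PKG14@1, PKG11@1, PKG12@4, PKG15@1) gives peak 16: h1:16  h2:15  h3:12  h4:6  h5:1  h6:0  h7:0  h8:0  h9:0.
Shift PKG14→4, PKG11→2, PKG15→6.
Schedule PKG10@1, PKG13@1, PKG14@4, PKG11@2, PKG12@4, PKG15@6: h1:5  h2:7  h3:7  h4:7  h5:4  h6:5  h7:5  h8:5  h9:5 — peak 7.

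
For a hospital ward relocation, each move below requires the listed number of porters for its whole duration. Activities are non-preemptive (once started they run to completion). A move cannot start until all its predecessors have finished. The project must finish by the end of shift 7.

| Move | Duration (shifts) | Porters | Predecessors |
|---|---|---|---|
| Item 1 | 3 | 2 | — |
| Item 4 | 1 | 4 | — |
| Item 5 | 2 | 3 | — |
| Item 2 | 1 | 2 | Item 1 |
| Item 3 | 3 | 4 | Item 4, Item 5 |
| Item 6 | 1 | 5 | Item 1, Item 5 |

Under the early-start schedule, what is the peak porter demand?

11

Early-start schedule: Item 1@1, Item 4@1, Item 5@1, Item 2@4, Item 3@3, Item 6@4.
Load per shift: shift 1: 9, shift 2: 5, shift 3: 6, shift 4: 11, shift 5: 4, shift 6: 0, shift 7: 0.
Peak is 11.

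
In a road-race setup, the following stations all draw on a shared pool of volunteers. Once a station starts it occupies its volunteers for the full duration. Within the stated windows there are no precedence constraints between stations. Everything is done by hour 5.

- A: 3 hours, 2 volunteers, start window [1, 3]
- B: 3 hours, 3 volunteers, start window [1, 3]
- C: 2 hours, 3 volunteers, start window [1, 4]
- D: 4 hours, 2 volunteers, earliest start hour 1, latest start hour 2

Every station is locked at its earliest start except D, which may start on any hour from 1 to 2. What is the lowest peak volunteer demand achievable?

10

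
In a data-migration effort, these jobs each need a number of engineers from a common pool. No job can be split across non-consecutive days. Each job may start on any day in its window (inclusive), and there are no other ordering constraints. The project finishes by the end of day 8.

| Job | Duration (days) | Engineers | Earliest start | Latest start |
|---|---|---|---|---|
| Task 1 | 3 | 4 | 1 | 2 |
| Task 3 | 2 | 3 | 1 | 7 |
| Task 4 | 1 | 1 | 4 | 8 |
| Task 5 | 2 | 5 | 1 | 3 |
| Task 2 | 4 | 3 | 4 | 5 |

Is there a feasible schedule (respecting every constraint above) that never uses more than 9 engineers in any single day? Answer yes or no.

yes

Schedule Task 1@1, Task 3@1, Task 4@4, Task 5@3, Task 2@4: d1:7  d2:7  d3:9  d4:9  d5:3  d6:3  d7:3  d8:0 — peak 9 ≤ 9.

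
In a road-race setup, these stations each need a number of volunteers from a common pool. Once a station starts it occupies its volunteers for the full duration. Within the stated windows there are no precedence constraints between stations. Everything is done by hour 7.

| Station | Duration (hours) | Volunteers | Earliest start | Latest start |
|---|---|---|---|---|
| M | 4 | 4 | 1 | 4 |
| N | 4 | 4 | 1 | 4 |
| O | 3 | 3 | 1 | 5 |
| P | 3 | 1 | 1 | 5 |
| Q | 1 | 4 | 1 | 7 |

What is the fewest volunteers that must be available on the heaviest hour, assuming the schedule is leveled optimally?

Early-start (M@1, N@1, O@1, P@1, Q@1) gives peak 16: h1:16  h2:12  h3:12  h4:8  h5:0  h6:0  h7:0.
Shift O→5, P→5, Q→5.
Schedule M@1, N@1, O@5, P@5, Q@5: h1:8  h2:8  h3:8  h4:8  h5:8  h6:4  h7:4 — peak 8.

8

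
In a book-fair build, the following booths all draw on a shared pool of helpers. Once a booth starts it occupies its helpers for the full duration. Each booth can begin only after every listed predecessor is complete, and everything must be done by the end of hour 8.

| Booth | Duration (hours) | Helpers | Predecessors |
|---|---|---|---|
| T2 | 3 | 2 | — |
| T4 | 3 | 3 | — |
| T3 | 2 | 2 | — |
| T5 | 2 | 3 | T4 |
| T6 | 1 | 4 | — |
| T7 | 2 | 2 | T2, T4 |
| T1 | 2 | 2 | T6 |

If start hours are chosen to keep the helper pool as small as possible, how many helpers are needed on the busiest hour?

5

Early-start (T2@1, T4@1, T3@1, T5@4, T6@1, T7@4, T1@2) gives peak 11: h1:11  h2:9  h3:7  h4:5  h5:5  h6:0  h7:0  h8:0.
Shift T3→4, T6→6, T7→7, T1→7.
Schedule T2@1, T4@1, T3@4, T5@4, T6@6, T7@7, T1@7: h1:5  h2:5  h3:5  h4:5  h5:5  h6:4  h7:4  h8:4 — peak 5.
Total helper-hours = 37 over 8 hours ⇒ peak ≥ ⌈37/8⌉ = 5, so 5 is optimal.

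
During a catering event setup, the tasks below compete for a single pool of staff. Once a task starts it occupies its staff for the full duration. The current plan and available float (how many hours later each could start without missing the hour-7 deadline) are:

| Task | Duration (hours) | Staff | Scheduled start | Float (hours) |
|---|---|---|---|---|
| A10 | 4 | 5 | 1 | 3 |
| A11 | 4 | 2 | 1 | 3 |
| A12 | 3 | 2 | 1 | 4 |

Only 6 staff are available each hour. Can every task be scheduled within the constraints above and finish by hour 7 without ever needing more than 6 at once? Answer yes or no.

no

The minimum achievable peak is 7; 6 < 7, so no feasible schedule stays within the cap.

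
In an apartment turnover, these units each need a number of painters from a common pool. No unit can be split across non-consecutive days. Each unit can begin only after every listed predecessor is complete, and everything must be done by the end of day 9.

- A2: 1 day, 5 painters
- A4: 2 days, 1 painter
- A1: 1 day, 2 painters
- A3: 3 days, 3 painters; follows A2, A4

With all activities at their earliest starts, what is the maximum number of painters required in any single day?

8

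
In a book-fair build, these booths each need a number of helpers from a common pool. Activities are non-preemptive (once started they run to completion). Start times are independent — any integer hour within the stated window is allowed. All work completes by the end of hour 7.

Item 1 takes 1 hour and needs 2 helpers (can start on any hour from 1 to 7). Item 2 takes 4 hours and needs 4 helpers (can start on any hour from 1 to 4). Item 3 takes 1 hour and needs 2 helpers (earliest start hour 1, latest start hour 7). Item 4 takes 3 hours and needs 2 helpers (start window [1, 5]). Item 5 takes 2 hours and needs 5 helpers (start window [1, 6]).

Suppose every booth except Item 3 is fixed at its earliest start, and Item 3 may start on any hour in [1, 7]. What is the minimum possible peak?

13

Item 3@1: h1:15  h2:11  h3:6  h4:4  h5:0  h6:0  h7:0 → peak 15
Item 3@2: h1:13  h2:13  h3:6  h4:4  h5:0  h6:0  h7:0 → peak 13
Item 3@3: h1:13  h2:11  h3:8  h4:4  h5:0  h6:0  h7:0 → peak 13
Item 3@4: h1:13  h2:11  h3:6  h4:6  h5:0  h6:0  h7:0 → peak 13
Item 3@5: h1:13  h2:11  h3:6  h4:4  h5:2  h6:0  h7:0 → peak 13
Item 3@6: h1:13  h2:11  h3:6  h4:4  h5:0  h6:2  h7:0 → peak 13
Item 3@7: h1:13  h2:11  h3:6  h4:4  h5:0  h6:0  h7:2 → peak 13
Best is Item 3@2, peak 13.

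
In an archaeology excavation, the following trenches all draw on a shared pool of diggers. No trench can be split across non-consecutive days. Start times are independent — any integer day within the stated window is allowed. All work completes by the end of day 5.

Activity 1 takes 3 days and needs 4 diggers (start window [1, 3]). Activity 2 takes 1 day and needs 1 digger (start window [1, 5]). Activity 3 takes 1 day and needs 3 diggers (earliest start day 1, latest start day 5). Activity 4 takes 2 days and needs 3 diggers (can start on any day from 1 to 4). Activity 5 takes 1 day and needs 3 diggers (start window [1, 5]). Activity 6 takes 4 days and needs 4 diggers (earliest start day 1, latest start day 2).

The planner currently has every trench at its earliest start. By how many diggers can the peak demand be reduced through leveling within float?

Early-start peak: d1:18  d2:11  d3:8  d4:4  d5:0 ⇒ 18.
Leveled (Activity 1@1, Activity 2@1, Activity 3@5, Activity 4@4, Activity 5@5, Activity 6@1): d1:9  d2:8  d3:8  d4:7  d5:9 ⇒ 9.
Reduction 18 − 9 = 9.

9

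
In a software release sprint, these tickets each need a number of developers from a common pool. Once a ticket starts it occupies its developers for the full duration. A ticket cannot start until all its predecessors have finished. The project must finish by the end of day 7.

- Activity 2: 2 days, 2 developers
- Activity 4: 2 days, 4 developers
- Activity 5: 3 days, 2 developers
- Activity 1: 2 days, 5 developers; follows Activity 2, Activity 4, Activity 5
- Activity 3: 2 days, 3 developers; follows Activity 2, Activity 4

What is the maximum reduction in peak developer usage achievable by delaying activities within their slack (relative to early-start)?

2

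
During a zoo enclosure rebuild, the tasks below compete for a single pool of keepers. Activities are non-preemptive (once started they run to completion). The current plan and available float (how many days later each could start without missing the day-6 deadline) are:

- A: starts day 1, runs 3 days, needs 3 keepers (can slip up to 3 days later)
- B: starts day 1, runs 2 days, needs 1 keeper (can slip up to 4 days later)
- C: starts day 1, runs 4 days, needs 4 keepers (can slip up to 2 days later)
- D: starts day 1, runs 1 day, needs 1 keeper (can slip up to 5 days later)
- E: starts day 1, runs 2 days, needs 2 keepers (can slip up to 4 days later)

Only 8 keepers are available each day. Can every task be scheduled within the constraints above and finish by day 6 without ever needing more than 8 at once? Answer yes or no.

Schedule A@1, B@1, C@3, D@1, E@1: d1:7  d2:6  d3:7  d4:4  d5:4  d6:4 — peak 7 ≤ 8.

yes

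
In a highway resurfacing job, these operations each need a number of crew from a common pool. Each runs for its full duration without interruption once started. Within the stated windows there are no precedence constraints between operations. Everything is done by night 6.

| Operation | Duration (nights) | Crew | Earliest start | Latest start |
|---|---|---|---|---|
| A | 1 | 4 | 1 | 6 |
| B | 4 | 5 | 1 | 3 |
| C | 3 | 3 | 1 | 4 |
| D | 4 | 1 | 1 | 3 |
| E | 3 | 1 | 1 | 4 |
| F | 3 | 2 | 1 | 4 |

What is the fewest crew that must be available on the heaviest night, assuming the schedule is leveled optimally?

Early-start (A@1, B@1, C@1, D@1, E@1, F@1) gives peak 16: n1:16  n2:12  n3:12  n4:6  n5:0  n6:0.
Shift B→2, E→4, F→4.
Schedule A@1, B@2, C@1, D@1, E@4, F@4: n1:8  n2:9  n3:9  n4:9  n5:8  n6:3 — peak 9.

9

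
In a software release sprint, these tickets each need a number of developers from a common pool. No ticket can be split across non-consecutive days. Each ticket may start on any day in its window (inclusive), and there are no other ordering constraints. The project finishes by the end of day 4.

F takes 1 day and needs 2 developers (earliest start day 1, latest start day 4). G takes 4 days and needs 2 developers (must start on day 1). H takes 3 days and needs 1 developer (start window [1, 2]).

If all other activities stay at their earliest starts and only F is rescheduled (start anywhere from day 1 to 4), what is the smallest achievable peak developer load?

4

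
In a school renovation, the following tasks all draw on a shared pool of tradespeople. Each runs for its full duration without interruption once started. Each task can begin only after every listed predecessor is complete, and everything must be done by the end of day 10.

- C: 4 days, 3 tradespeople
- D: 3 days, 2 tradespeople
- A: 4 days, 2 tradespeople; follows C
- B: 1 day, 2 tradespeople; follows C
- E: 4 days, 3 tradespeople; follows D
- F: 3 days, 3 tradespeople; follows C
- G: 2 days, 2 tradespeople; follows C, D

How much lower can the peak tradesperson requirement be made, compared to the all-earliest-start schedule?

5

Early-start peak: d1:5  d2:5  d3:5  d4:6  d5:12  d6:10  d7:8  d8:2  d9:0  d10:0 ⇒ 12.
Leveled (C@1, D@1, A@5, B@5, E@4, F@8, G@6): d1:5  d2:5  d3:5  d4:6  d5:7  d6:7  d7:7  d8:5  d9:3  d10:3 ⇒ 7.
Reduction 12 − 7 = 5.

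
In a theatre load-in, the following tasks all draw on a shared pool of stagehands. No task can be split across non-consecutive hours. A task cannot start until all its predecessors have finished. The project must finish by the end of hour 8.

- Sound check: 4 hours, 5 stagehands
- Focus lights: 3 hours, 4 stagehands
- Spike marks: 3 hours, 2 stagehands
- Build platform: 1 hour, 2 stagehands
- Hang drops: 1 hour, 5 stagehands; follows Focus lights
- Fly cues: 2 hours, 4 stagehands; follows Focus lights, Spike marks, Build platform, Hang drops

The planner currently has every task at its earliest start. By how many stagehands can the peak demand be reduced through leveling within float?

Early-start peak: h1:13  h2:11  h3:11  h4:10  h5:4  h6:4  h7:0  h8:0 ⇒ 13.
Leveled (Sound check@1, Focus lights@1, Spike marks@4, Build platform@4, Hang drops@5, Fly cues@7): h1:9  h2:9  h3:9  h4:9  h5:7  h6:2  h7:4  h8:4 ⇒ 9.
Reduction 13 − 9 = 4.

4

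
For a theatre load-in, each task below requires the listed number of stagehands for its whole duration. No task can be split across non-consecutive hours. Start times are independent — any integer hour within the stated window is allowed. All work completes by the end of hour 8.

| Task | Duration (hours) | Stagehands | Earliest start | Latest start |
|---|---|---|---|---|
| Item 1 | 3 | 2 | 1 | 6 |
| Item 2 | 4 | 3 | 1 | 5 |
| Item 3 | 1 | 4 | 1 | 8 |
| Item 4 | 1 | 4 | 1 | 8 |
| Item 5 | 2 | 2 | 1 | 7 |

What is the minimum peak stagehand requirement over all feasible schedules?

5

Early-start (Item 1@1, Item 2@1, Item 3@1, Item 4@1, Item 5@1) gives peak 15: h1:15  h2:7  h3:5  h4:3  h5:0  h6:0  h7:0  h8:0.
Shift Item 3→5, Item 4→6, Item 5→7.
Schedule Item 1@1, Item 2@1, Item 3@5, Item 4@6, Item 5@7: h1:5  h2:5  h3:5  h4:3  h5:4  h6:4  h7:2  h8:2 — peak 5.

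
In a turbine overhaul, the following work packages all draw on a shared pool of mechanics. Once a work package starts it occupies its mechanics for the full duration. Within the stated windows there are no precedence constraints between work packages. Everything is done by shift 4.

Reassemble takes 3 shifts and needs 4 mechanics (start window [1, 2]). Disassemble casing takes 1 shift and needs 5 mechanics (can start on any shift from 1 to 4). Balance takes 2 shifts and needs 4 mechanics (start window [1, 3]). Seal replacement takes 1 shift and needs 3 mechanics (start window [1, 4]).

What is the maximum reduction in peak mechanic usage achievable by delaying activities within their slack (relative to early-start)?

Early-start peak: s1:16  s2:8  s3:4  s4:0 ⇒ 16.
Leveled (Reassemble@1, Disassemble casing@4, Balance@1, Seal replacement@3): s1:8  s2:8  s3:7  s4:5 ⇒ 8.
Reduction 16 − 8 = 8.

8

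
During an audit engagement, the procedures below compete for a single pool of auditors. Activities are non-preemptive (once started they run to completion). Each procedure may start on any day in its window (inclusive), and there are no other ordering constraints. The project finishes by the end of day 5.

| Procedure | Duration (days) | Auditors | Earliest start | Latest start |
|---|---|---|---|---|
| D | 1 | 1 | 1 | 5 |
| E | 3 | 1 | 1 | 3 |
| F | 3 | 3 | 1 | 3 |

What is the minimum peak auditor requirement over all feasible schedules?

Early-start (D@1, E@1, F@1) gives peak 5: d1:5  d2:4  d3:4  d4:0  d5:0.
Shift F→2.
Schedule D@1, E@1, F@2: d1:2  d2:4  d3:4  d4:3  d5:0 — peak 4.

4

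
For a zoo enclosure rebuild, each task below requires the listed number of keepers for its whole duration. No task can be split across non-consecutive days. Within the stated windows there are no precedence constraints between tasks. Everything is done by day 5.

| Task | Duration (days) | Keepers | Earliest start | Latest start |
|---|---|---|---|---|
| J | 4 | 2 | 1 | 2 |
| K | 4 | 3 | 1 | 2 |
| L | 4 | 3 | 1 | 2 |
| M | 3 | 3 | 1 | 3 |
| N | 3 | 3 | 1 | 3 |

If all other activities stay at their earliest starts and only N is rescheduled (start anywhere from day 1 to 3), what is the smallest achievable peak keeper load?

14

N@1: d1:14  d2:14  d3:14  d4:8  d5:0 → peak 14
N@2: d1:11  d2:14  d3:14  d4:11  d5:0 → peak 14
N@3: d1:11  d2:11  d3:14  d4:11  d5:3 → peak 14
Best is N@1, peak 14.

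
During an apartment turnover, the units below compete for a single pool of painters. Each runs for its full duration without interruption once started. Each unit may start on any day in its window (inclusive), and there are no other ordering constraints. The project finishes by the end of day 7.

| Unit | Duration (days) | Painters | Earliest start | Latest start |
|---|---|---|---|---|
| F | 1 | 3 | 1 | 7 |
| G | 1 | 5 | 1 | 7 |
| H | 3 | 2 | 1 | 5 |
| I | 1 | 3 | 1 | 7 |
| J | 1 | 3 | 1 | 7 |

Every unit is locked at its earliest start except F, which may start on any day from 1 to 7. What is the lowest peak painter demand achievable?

13

F@1: d1:16  d2:2  d3:2  d4:0  d5:0  d6:0  d7:0 → peak 16
F@2: d1:13  d2:5  d3:2  d4:0  d5:0  d6:0  d7:0 → peak 13
F@3: d1:13  d2:2  d3:5  d4:0  d5:0  d6:0  d7:0 → peak 13
F@4: d1:13  d2:2  d3:2  d4:3  d5:0  d6:0  d7:0 → peak 13
F@5: d1:13  d2:2  d3:2  d4:0  d5:3  d6:0  d7:0 → peak 13
F@6: d1:13  d2:2  d3:2  d4:0  d5:0  d6:3  d7:0 → peak 13
F@7: d1:13  d2:2  d3:2  d4:0  d5:0  d6:0  d7:3 → peak 13
Best is F@2, peak 13.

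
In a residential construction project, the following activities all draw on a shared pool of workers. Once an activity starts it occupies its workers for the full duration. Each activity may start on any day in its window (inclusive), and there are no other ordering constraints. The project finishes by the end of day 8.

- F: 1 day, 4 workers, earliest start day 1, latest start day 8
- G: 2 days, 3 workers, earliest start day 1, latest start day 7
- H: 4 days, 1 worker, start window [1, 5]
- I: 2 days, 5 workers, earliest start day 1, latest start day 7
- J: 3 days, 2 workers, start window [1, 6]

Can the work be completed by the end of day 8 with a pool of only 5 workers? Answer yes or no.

yes

Schedule F@1, G@2, H@1, I@7, J@4: d1:5  d2:4  d3:4  d4:3  d5:2  d6:2  d7:5  d8:5 — peak 5 ≤ 5.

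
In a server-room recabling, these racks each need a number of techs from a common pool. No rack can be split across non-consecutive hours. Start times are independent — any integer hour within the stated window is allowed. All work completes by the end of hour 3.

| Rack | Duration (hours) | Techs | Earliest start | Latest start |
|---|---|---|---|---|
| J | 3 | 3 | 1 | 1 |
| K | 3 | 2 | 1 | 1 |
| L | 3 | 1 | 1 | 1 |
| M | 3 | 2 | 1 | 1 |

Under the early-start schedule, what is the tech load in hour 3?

At early start, hour 3 has: J, K, L, M.
Demand: 3 + 2 + 1 + 2 = 8.

8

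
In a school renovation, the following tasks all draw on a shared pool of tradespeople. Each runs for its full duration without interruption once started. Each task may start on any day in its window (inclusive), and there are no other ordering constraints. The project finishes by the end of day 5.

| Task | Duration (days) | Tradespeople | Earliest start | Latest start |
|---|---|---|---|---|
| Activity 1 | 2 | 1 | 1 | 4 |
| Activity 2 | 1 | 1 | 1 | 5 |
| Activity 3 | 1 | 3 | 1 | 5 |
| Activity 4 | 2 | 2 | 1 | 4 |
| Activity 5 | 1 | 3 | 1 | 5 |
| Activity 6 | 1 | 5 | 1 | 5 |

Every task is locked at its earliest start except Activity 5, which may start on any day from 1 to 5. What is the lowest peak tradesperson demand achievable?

12

Activity 5@1: d1:15  d2:3  d3:0  d4:0  d5:0 → peak 15
Activity 5@2: d1:12  d2:6  d3:0  d4:0  d5:0 → peak 12
Activity 5@3: d1:12  d2:3  d3:3  d4:0  d5:0 → peak 12
Activity 5@4: d1:12  d2:3  d3:0  d4:3  d5:0 → peak 12
Activity 5@5: d1:12  d2:3  d3:0  d4:0  d5:3 → peak 12
Best is Activity 5@2, peak 12.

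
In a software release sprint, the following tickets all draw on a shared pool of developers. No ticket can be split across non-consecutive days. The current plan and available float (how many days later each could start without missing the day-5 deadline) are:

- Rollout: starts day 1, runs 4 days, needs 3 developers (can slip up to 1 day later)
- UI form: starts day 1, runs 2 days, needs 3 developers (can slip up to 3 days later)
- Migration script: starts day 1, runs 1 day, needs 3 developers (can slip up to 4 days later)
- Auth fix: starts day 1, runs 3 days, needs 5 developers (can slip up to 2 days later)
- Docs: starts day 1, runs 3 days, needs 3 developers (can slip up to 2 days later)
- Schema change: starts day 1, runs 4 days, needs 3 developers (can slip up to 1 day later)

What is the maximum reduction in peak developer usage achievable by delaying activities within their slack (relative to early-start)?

6

Early-start peak: d1:20  d2:17  d3:14  d4:6  d5:0 ⇒ 20.
Leveled (Rollout@1, UI form@1, Migration script@1, Auth fix@1, Docs@3, Schema change@2): d1:14  d2:14  d3:14  d4:9  d5:6 ⇒ 14.
Reduction 20 − 14 = 6.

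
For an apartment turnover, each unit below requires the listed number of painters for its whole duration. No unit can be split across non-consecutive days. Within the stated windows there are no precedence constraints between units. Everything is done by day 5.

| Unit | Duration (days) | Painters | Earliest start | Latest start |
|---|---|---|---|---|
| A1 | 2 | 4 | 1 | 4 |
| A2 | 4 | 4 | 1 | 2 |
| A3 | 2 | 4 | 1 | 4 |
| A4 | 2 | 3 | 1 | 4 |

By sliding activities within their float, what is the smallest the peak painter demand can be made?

11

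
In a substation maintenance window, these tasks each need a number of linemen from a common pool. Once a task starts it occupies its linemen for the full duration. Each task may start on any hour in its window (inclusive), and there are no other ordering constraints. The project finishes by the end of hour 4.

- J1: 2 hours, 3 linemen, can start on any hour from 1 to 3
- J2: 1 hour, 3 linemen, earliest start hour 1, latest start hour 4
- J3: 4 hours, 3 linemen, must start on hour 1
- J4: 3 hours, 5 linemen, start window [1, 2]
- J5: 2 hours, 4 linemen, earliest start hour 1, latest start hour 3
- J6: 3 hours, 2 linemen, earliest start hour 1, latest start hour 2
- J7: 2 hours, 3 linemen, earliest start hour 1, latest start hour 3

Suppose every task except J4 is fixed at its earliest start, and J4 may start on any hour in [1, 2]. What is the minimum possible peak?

J4@1: h1:23  h2:20  h3:10  h4:3 → peak 23
J4@2: h1:18  h2:20  h3:10  h4:8 → peak 20
Best is J4@2, peak 20.

20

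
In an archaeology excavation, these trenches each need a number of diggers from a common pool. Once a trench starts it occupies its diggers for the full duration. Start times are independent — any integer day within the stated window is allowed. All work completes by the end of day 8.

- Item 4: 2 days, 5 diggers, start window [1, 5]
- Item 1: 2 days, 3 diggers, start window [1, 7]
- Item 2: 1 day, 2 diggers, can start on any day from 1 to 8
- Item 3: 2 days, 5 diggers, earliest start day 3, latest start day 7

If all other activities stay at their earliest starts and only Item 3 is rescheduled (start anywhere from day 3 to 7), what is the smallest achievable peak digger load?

Item 3@3: d1:10  d2:8  d3:5  d4:5  d5:0  d6:0  d7:0  d8:0 → peak 10
Item 3@4: d1:10  d2:8  d3:0  d4:5  d5:5  d6:0  d7:0  d8:0 → peak 10
Item 3@5: d1:10  d2:8  d3:0  d4:0  d5:5  d6:5  d7:0  d8:0 → peak 10
Item 3@6: d1:10  d2:8  d3:0  d4:0  d5:0  d6:5  d7:5  d8:0 → peak 10
Item 3@7: d1:10  d2:8  d3:0  d4:0  d5:0  d6:0  d7:5  d8:5 → peak 10
Best is Item 3@3, peak 10.

10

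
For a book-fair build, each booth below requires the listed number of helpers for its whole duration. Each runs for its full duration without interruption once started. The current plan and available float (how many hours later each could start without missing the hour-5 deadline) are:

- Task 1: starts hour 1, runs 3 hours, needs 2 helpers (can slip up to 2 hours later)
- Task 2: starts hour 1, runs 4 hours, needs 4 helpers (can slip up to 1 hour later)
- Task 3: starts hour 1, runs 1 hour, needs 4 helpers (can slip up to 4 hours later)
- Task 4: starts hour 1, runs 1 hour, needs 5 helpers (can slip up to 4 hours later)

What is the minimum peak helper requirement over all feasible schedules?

8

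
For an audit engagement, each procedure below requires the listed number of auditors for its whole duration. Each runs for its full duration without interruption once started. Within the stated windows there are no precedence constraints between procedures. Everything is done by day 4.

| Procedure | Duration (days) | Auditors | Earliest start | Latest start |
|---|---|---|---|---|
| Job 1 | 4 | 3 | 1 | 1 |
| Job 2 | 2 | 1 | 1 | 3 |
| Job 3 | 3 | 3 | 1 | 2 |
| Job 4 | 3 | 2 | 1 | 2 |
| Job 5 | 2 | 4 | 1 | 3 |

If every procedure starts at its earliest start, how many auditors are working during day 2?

13

At early start, day 2 has: Job 1, Job 2, Job 3, Job 4, Job 5.
Demand: 3 + 1 + 3 + 2 + 4 = 13.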